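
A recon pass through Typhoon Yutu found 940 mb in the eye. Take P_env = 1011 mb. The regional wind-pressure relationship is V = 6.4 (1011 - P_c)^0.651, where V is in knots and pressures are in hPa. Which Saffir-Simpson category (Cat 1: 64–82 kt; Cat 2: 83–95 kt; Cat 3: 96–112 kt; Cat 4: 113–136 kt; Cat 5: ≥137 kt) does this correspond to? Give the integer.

ΔP = 1011 − 940 = 71 mb.
V ≈ 6.4 × 71^0.651 = 6.4 × 16.04 ≈ 103 kt.
103 kt falls in the Category 3 band.

3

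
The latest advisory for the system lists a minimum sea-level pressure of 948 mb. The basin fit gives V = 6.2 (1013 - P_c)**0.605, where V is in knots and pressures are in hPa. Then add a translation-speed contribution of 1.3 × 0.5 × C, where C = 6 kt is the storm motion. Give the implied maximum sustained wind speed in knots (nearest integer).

ΔP = 1013 − 948 = 65 mb.
65^0.605 ≈ 12.497.
V ≈ 6.2 × 12.497 ≈ 77.5 kt.
Translation term: 1.3 × 0.5 × 6 = 3.9 kt.
Corrected V ≈ 81.4 kt → 81 kt.

81 kt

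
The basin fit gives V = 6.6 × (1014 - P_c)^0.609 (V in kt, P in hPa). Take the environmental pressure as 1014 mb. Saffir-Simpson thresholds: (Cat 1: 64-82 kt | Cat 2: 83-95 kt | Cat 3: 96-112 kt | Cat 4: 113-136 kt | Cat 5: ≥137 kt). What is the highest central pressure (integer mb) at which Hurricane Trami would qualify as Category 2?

950 mb

Category 2 begins at V = 83 kt.
Required ΔP = (83/6.6)^(1/0.609) = 12.576^1.642 ≈ 63.90 mb.
P_c ≤ 1014 − 63.90 = 950.10, so the highest integer P_c is 950 mb.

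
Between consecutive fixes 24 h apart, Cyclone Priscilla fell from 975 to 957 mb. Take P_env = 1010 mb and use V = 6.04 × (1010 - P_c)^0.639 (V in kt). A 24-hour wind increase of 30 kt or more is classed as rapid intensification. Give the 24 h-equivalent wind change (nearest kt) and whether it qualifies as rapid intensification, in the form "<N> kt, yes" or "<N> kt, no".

18 kt, no

V₁: ΔP = 35, V ≈ 6.04 × 35^0.639 ≈ 58.57 kt.
V₂: ΔP = 53, V ≈ 6.04 × 53^0.639 ≈ 76.36 kt.
ΔV over 24 h = 17.79 kt → 24 h equivalent = 17.79 × 24/24 ≈ 17.79 kt.
18 kt < 30 kt ⇒ not rapid intensification.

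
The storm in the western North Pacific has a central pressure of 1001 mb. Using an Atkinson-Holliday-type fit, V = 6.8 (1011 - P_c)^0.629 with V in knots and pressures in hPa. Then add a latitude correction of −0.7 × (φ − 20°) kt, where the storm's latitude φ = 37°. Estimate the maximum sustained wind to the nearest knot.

ΔP = 1011 − 1001 = 10 mb.
10^0.629 ≈ 4.256.
V ≈ 6.8 × 4.256 ≈ 28.9 kt.
Latitude correction: −0.7 × (37 − 20) = -11.9 kt.
Corrected V ≈ 17 kt → 17 kt.

17 kt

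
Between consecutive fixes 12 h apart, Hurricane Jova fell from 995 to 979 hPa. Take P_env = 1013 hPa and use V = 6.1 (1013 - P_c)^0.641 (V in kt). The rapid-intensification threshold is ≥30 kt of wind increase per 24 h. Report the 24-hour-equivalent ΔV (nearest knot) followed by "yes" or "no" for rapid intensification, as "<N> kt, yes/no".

V₁: ΔP = 18, V ≈ 6.1 × 18^0.641 ≈ 38.90 kt.
V₂: ΔP = 34, V ≈ 6.1 × 34^0.641 ≈ 58.48 kt.
ΔV over 12 h = 19.58 kt → 24 h equivalent = 19.58 × 24/12 ≈ 39.16 kt.
39 kt ≥ 30 kt ⇒ rapid intensification.

39 kt, yes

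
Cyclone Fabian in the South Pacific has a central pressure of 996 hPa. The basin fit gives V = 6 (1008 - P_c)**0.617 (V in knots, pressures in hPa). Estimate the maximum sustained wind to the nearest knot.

ΔP = 1008 − 996 = 12 hPa.
12^0.617 ≈ 4.633.
V ≈ 6 × 4.633 ≈ 27.8 kt.

28 kt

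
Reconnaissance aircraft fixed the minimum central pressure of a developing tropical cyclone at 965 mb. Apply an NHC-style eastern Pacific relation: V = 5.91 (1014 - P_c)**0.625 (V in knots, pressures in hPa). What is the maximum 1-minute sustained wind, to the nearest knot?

67 kt

ΔP = 1014 − 965 = 49 mb.
49^0.625 ≈ 11.386.
V ≈ 5.91 × 11.386 ≈ 67.3 kt.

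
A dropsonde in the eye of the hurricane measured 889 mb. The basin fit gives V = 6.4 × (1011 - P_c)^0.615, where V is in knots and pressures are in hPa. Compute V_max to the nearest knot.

ΔP = 1011 − 889 = 122 mb.
122^0.615 ≈ 19.192.
V ≈ 6.4 × 19.192 ≈ 122.8 kt.

123 kt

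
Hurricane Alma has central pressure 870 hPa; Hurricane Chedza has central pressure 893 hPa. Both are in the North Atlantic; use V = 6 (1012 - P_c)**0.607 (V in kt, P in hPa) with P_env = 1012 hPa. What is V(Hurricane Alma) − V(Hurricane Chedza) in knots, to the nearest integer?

12 kt

Hurricane Alma: ΔP = 142; V ≈ 6 × 142^0.607 ≈ 121.50 kt.
Hurricane Chedza: ΔP = 119; V ≈ 6 × 119^0.607 ≈ 109.15 kt.
Difference ≈ 121.50 − 109.15 = 12.35 → 12 kt.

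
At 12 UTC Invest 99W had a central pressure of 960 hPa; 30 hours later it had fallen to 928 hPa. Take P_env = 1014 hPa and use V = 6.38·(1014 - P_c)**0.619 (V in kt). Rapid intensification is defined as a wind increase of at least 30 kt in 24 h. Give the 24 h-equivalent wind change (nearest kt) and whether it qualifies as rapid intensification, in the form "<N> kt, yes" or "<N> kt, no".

20 kt, no

V₁: ΔP = 54, V ≈ 6.38 × 54^0.619 ≈ 75.37 kt.
V₂: ΔP = 86, V ≈ 6.38 × 86^0.619 ≈ 100.53 kt.
ΔV over 30 h = 25.16 kt → 24 h equivalent = 25.16 × 24/30 ≈ 20.13 kt.
20 kt < 30 kt ⇒ not rapid intensification.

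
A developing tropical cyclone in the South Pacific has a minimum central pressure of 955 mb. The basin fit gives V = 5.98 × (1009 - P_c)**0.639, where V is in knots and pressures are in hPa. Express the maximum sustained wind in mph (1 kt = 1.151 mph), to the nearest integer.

88 mph

ΔP = 1009 − 955 = 54 mb.
V ≈ 5.98 × 54^0.639 = 5.98 × 12.794 ≈ 76.507 kt.
76.507 × 1.151 ≈ 88.06 mph → 88 mph.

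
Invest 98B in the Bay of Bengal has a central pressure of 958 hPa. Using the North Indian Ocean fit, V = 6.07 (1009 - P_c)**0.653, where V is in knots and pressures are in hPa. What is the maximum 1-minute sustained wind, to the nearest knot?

79 kt

ΔP = 1009 − 958 = 51 hPa.
51^0.653 ≈ 13.033.
V ≈ 6.07 × 13.033 ≈ 79.1 kt.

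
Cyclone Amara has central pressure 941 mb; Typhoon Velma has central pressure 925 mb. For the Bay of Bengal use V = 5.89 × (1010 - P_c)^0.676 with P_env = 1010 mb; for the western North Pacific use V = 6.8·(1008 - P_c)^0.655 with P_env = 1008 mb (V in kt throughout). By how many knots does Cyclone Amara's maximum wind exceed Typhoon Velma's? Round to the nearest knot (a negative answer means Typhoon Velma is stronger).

Cyclone Amara: ΔP = 69; V ≈ 5.89 × 69^0.676 ≈ 103.08 kt.
Typhoon Velma: ΔP = 83; V ≈ 6.8 × 83^0.655 ≈ 122.89 kt.
Difference ≈ 103.08 − 122.89 = -19.81 → -20 kt.

-20 kt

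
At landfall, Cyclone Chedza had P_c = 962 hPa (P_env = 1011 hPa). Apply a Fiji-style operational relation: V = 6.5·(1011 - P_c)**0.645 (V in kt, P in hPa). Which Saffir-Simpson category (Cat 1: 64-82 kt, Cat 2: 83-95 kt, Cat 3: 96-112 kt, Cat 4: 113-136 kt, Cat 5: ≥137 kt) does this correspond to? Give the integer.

ΔP = 1011 − 962 = 49 hPa.
V ≈ 6.5 × 49^0.645 = 6.5 × 12.31 ≈ 80 kt.
80 kt falls in the Category 1 band.

1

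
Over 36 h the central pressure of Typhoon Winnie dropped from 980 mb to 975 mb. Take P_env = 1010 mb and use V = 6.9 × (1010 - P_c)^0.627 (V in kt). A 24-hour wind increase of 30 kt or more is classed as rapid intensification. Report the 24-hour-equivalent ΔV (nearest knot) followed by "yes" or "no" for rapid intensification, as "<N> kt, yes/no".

V₁: ΔP = 30, V ≈ 6.9 × 30^0.627 ≈ 58.21 kt.
V₂: ΔP = 35, V ≈ 6.9 × 35^0.627 ≈ 64.12 kt.
ΔV over 36 h = 5.91 kt → 24 h equivalent = 5.91 × 24/36 ≈ 3.94 kt.
4 kt < 30 kt ⇒ not rapid intensification.

4 kt, no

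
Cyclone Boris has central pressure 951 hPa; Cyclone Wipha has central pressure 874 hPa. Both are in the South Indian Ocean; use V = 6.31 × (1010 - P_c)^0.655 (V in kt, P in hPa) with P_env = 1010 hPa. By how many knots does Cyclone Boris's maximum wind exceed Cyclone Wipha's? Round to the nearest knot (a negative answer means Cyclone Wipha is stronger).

Cyclone Boris: ΔP = 59; V ≈ 6.31 × 59^0.655 ≈ 91.19 kt.
Cyclone Wipha: ΔP = 136; V ≈ 6.31 × 136^0.655 ≈ 157.58 kt.
Difference ≈ 91.19 − 157.58 = -66.39 → -66 kt.

-66 kt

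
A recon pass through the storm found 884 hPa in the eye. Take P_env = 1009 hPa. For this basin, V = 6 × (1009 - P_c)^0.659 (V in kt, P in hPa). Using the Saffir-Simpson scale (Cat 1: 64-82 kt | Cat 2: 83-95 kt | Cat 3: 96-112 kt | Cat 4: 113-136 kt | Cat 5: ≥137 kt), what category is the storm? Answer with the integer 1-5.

5

ΔP = 1009 − 884 = 125 hPa.
V ≈ 6 × 125^0.659 = 6 × 24.09 ≈ 145 kt.
145 kt falls in the Category 5 band.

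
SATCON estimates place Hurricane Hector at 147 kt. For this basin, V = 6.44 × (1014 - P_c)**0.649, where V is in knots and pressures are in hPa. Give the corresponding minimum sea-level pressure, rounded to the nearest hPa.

ΔP = (V / 6.44)^(1/0.649) = (147/6.44)^1.541.
147/6.44 = 22.826; 22.826^1.541 ≈ 123.91 hPa.
P_c = 1014 − 123.91 = 890.09 ≈ 890 hPa.

890 hPa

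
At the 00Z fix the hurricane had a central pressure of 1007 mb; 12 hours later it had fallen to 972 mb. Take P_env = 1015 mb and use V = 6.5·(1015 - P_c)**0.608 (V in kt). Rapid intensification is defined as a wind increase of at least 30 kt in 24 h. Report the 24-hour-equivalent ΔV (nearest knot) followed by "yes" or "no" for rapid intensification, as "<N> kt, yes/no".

82 kt, yes

V₁: ΔP = 8, V ≈ 6.5 × 8^0.608 ≈ 23.01 kt.
V₂: ΔP = 43, V ≈ 6.5 × 43^0.608 ≈ 63.98 kt.
ΔV over 12 h = 40.97 kt → 24 h equivalent = 40.97 × 24/12 ≈ 81.94 kt.
82 kt ≥ 30 kt ⇒ rapid intensification.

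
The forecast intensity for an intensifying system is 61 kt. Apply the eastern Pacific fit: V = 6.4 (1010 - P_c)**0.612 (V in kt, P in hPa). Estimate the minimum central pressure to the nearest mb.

ΔP = (V / 6.4)^(1/0.612) = (61/6.4)^1.634.
61/6.4 = 9.531; 9.531^1.634 ≈ 39.80 mb.
P_c = 1010 − 39.80 = 970.20 ≈ 970 mb.

970 mb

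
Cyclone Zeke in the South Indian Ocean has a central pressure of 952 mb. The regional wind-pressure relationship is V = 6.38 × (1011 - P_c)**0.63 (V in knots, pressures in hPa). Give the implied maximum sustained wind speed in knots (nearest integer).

83 kt

ΔP = 1011 − 952 = 59 mb.
59^0.63 ≈ 13.051.
V ≈ 6.38 × 13.051 ≈ 83.3 kt.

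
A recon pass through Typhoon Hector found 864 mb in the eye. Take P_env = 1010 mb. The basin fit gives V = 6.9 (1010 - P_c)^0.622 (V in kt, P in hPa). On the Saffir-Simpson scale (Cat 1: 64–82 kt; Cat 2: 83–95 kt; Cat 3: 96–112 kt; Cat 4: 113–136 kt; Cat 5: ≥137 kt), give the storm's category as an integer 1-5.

5

ΔP = 1010 − 864 = 146 mb.
V ≈ 6.9 × 146^0.622 = 6.9 × 22.19 ≈ 153 kt.
153 kt falls in the Category 5 band.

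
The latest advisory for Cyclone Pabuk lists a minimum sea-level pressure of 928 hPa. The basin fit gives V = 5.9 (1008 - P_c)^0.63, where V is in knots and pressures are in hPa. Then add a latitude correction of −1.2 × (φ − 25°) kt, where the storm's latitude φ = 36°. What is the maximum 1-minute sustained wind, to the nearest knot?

80 kt

ΔP = 1008 − 928 = 80 hPa.
80^0.63 ≈ 15.811.
V ≈ 5.9 × 15.811 ≈ 93.3 kt.
Latitude correction: −1.2 × (36 − 25) = -13.2 kt.
Corrected V ≈ 80.1 kt → 80 kt.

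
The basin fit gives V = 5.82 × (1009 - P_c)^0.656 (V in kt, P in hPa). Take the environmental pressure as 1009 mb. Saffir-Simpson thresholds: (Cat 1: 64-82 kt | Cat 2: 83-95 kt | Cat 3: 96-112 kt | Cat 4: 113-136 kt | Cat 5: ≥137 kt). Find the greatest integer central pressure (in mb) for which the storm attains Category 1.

Category 1 begins at V = 64 kt.
Required ΔP = (64/5.82)^(1/0.656) = 10.997^1.524 ≈ 38.66 mb.
P_c ≤ 1009 − 38.66 = 970.34, so the highest integer P_c is 970 mb.

970 mb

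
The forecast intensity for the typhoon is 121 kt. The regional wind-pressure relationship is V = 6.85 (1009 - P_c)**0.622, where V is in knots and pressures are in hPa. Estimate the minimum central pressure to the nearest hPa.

908 hPa

ΔP = (V / 6.85)^(1/0.622) = (121/6.85)^1.608.
121/6.85 = 17.664; 17.664^1.608 ≈ 101.15 hPa.
P_c = 1009 − 101.15 = 907.85 ≈ 908 hPa.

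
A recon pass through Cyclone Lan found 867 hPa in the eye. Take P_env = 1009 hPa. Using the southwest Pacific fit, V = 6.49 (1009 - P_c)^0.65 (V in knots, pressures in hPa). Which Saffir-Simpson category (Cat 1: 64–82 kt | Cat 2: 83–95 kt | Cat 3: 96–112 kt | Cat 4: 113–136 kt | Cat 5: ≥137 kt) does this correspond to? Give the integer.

ΔP = 1009 − 867 = 142 hPa.
V ≈ 6.49 × 142^0.65 = 6.49 × 25.06 ≈ 163 kt.
163 kt falls in the Category 5 band.

5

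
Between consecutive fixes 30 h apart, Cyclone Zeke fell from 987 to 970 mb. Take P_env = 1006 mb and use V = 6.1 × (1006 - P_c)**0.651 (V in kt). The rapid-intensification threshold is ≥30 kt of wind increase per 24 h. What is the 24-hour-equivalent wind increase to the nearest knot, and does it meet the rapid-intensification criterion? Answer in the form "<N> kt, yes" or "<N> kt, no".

V₁: ΔP = 19, V ≈ 6.1 × 19^0.651 ≈ 41.48 kt.
V₂: ΔP = 36, V ≈ 6.1 × 36^0.651 ≈ 62.88 kt.
ΔV over 30 h = 21.40 kt → 24 h equivalent = 21.40 × 24/30 ≈ 17.12 kt.
17 kt < 30 kt ⇒ not rapid intensification.

17 kt, no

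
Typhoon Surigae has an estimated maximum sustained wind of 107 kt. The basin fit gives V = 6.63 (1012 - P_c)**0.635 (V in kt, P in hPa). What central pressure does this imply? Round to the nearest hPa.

932 hPa

ΔP = (V / 6.63)^(1/0.635) = (107/6.63)^1.575.
107/6.63 = 16.139; 16.139^1.575 ≈ 79.83 hPa.
P_c = 1012 − 79.83 = 932.17 ≈ 932 hPa.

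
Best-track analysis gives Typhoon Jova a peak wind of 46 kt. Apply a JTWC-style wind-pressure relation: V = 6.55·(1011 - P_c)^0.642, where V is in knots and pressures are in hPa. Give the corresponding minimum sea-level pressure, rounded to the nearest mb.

990 mb

ΔP = (V / 6.55)^(1/0.642) = (46/6.55)^1.558.
46/6.55 = 7.023; 7.023^1.558 ≈ 20.82 mb.
P_c = 1011 − 20.82 = 990.18 ≈ 990 mb.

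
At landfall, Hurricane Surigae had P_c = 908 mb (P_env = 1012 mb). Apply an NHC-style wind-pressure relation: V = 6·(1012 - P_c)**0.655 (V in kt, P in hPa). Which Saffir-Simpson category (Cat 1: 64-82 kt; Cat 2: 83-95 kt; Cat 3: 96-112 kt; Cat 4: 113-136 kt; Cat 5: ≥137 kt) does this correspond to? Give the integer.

ΔP = 1012 − 908 = 104 mb.
V ≈ 6 × 104^0.655 = 6 × 20.95 ≈ 126 kt.
126 kt falls in the Category 4 band.

4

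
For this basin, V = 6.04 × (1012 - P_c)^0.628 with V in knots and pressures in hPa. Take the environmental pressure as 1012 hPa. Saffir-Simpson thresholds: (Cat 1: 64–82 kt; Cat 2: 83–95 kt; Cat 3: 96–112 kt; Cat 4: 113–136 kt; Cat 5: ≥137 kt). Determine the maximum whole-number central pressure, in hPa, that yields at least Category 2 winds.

Category 2 begins at V = 83 kt.
Required ΔP = (83/6.04)^(1/0.628) = 13.742^1.592 ≈ 64.89 hPa.
P_c ≤ 1012 − 64.89 = 947.11, so the highest integer P_c is 947 hPa.

947 hPa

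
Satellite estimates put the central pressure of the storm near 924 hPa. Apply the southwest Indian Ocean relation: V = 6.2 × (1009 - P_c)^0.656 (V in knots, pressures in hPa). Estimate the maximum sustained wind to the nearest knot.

ΔP = 1009 − 924 = 85 hPa.
85^0.656 ≈ 18.437.
V ≈ 6.2 × 18.437 ≈ 114.3 kt.

114 kt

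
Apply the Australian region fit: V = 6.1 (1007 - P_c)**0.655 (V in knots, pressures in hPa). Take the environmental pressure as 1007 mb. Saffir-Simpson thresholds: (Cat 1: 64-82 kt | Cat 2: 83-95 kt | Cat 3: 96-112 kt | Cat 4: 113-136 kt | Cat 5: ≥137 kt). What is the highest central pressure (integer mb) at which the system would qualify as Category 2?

953 mb

Category 2 begins at V = 83 kt.
Required ΔP = (83/6.1)^(1/0.655) = 13.607^1.527 ≈ 53.82 mb.
P_c ≤ 1007 − 53.82 = 953.18, so the highest integer P_c is 953 mb.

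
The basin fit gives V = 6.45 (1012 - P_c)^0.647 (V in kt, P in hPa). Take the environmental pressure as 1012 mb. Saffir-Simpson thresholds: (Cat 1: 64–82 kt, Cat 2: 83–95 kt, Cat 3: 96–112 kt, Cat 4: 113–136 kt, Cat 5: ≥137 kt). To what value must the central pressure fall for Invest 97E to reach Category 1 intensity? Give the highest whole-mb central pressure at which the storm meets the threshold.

977 mb

Category 1 begins at V = 64 kt.
Required ΔP = (64/6.45)^(1/0.647) = 9.922^1.546 ≈ 34.70 mb.
P_c ≤ 1012 − 34.70 = 977.30, so the highest integer P_c is 977 mb.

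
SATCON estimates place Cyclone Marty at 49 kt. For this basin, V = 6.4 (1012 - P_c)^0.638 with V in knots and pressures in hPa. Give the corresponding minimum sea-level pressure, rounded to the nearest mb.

988 mb

ΔP = (V / 6.4)^(1/0.638) = (49/6.4)^1.567.
49/6.4 = 7.656; 7.656^1.567 ≈ 24.30 mb.
P_c = 1012 − 24.30 = 987.70 ≈ 988 mb.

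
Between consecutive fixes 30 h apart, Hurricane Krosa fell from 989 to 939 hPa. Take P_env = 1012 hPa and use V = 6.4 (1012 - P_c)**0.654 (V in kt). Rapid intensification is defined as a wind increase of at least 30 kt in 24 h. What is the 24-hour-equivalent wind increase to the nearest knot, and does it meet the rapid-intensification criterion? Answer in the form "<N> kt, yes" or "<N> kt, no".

V₁: ΔP = 23, V ≈ 6.4 × 23^0.654 ≈ 49.75 kt.
V₂: ΔP = 73, V ≈ 6.4 × 73^0.654 ≈ 105.87 kt.
ΔV over 30 h = 56.12 kt → 24 h equivalent = 56.12 × 24/30 ≈ 44.90 kt.
45 kt ≥ 30 kt ⇒ rapid intensification.

45 kt, yes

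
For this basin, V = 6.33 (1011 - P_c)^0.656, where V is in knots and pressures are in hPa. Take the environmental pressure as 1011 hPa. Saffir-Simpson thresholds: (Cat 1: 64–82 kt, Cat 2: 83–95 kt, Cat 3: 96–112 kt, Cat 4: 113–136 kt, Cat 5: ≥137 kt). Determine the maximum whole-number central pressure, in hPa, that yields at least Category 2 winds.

Category 2 begins at V = 83 kt.
Required ΔP = (83/6.33)^(1/0.656) = 13.112^1.524 ≈ 50.56 hPa.
P_c ≤ 1011 − 50.56 = 960.44, so the highest integer P_c is 960 hPa.

960 hPa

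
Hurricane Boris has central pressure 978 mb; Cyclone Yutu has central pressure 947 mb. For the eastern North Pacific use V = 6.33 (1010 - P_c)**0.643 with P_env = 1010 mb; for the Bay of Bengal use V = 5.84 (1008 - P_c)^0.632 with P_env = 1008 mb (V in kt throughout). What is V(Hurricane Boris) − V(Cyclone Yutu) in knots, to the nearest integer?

Hurricane Boris: ΔP = 32; V ≈ 6.33 × 32^0.643 ≈ 58.78 kt.
Cyclone Yutu: ΔP = 61; V ≈ 5.84 × 61^0.632 ≈ 78.48 kt.
Difference ≈ 58.78 − 78.48 = -19.70 → -20 kt.

-20 kt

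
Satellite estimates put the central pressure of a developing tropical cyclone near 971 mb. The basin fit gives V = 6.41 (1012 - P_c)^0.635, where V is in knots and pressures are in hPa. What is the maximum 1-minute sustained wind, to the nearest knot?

68 kt

ΔP = 1012 − 971 = 41 mb.
41^0.635 ≈ 10.571.
V ≈ 6.41 × 10.571 ≈ 67.8 kt.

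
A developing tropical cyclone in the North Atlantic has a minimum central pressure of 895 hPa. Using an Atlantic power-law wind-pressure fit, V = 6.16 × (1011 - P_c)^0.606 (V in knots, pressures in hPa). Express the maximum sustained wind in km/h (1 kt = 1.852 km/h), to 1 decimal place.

ΔP = 1011 − 895 = 116 hPa.
V ≈ 6.16 × 116^0.606 = 6.16 × 17.826 ≈ 109.810 kt.
109.810 × 1.852 ≈ 203.37 km/h → 203.4 km/h.

203.4 km/h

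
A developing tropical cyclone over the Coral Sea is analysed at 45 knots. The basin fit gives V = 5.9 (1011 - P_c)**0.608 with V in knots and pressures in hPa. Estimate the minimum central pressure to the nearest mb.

ΔP = (V / 5.9)^(1/0.608) = (45/5.9)^1.645.
45/5.9 = 7.627; 7.627^1.645 ≈ 28.27 mb.
P_c = 1011 − 28.27 = 982.73 ≈ 983 mb.

983 mb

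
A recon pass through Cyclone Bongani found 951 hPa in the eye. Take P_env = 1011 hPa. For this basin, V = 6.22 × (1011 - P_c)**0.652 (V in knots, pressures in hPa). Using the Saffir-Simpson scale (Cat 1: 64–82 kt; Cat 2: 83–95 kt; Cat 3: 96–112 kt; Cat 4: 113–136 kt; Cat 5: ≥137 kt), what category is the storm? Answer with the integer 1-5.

2

ΔP = 1011 − 951 = 60 hPa.
V ≈ 6.22 × 60^0.652 = 6.22 × 14.43 ≈ 90 kt.
90 kt falls in the Category 2 band.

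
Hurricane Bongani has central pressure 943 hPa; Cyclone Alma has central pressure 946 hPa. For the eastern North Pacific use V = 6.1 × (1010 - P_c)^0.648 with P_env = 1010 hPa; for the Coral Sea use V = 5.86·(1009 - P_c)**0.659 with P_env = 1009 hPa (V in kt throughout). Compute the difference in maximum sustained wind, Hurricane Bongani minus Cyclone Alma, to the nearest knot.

Hurricane Bongani: ΔP = 67; V ≈ 6.1 × 67^0.648 ≈ 93.03 kt.
Cyclone Alma: ΔP = 63; V ≈ 5.86 × 63^0.659 ≈ 89.88 kt.
Difference ≈ 93.03 − 89.88 = 3.15 → 3 kt.

3 kt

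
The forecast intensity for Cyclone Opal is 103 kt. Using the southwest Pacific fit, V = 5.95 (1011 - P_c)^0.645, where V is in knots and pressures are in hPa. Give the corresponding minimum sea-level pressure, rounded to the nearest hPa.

928 hPa

ΔP = (V / 5.95)^(1/0.645) = (103/5.95)^1.550.
103/5.95 = 17.311; 17.311^1.550 ≈ 83.15 hPa.
P_c = 1011 − 83.15 = 927.85 ≈ 928 hPa.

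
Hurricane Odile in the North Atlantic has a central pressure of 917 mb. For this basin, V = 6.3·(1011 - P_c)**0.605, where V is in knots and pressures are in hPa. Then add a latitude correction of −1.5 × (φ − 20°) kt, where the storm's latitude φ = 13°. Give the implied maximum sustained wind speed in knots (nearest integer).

109 kt

ΔP = 1011 − 917 = 94 mb.
94^0.605 ≈ 15.622.
V ≈ 6.3 × 15.622 ≈ 98.4 kt.
Latitude correction: −1.5 × (13 − 20) = 10.5 kt.
Corrected V ≈ 108.9 kt → 109 kt.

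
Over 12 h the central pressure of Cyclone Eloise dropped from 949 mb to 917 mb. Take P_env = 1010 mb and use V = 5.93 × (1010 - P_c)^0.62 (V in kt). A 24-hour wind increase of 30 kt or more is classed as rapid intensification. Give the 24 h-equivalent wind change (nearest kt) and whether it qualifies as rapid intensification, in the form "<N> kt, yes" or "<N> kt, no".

V₁: ΔP = 61, V ≈ 5.93 × 61^0.62 ≈ 75.85 kt.
V₂: ΔP = 93, V ≈ 5.93 × 93^0.62 ≈ 98.52 kt.
ΔV over 12 h = 22.67 kt → 24 h equivalent = 22.67 × 24/12 ≈ 45.34 kt.
45 kt ≥ 30 kt ⇒ rapid intensification.

45 kt, yes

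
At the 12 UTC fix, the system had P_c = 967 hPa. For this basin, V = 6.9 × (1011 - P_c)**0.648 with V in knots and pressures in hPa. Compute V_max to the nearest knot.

80 kt

ΔP = 1011 − 967 = 44 hPa.
44^0.648 ≈ 11.613.
V ≈ 6.9 × 11.613 ≈ 80.1 kt.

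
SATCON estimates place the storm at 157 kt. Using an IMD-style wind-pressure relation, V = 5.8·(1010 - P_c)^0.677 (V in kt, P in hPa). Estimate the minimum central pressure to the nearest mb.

879 mb

ΔP = (V / 5.8)^(1/0.677) = (157/5.8)^1.477.
157/5.8 = 27.069; 27.069^1.477 ≈ 130.59 mb.
P_c = 1010 − 130.59 = 879.41 ≈ 879 mb.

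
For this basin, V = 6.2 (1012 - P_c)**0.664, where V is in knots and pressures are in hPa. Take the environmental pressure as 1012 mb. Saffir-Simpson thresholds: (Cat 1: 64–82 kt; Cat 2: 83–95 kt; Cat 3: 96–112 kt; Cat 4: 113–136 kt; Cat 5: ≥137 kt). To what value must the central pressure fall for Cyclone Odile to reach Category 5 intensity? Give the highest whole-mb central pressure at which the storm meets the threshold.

906 mb

Category 5 begins at V = 137 kt.
Required ΔP = (137/6.2)^(1/0.664) = 22.097^1.506 ≈ 105.83 mb.
P_c ≤ 1012 − 105.83 = 906.17, so the highest integer P_c is 906 mb.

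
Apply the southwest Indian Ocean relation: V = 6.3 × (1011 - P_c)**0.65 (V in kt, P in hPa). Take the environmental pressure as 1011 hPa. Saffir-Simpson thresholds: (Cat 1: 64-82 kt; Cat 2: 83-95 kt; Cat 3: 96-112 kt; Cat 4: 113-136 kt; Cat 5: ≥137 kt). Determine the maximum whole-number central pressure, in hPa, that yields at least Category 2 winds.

Category 2 begins at V = 83 kt.
Required ΔP = (83/6.3)^(1/0.65) = 13.175^1.538 ≈ 52.80 hPa.
P_c ≤ 1011 − 52.80 = 958.20, so the highest integer P_c is 958 hPa.

958 hPa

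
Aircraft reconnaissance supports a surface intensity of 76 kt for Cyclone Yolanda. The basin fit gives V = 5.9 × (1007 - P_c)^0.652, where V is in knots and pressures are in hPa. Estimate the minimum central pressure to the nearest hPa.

ΔP = (V / 5.9)^(1/0.652) = (76/5.9)^1.534.
76/5.9 = 12.881; 12.881^1.534 ≈ 50.40 hPa.
P_c = 1007 − 50.40 = 956.60 ≈ 957 hPa.

957 hPa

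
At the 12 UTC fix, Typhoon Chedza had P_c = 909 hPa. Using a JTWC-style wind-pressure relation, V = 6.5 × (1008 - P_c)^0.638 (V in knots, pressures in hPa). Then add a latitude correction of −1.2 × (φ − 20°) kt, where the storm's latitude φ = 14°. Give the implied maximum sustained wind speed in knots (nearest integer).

129 kt

ΔP = 1008 − 909 = 99 hPa.
99^0.638 ≈ 18.759.
V ≈ 6.5 × 18.759 ≈ 121.9 kt.
Latitude correction: −1.2 × (14 − 20) = 7.2 kt.
Corrected V ≈ 129.1 kt → 129 kt.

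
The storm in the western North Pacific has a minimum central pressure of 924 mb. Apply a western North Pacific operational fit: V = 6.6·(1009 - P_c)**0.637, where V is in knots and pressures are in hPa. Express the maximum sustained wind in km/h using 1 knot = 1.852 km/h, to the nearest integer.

ΔP = 1009 − 924 = 85 mb.
V ≈ 6.6 × 85^0.637 = 6.6 × 16.945 ≈ 111.837 kt.
111.837 × 1.852 ≈ 207.12 km/h → 207 km/h.

207 km/h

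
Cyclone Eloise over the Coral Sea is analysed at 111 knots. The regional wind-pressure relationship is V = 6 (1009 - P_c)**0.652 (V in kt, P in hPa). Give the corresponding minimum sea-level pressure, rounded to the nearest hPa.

921 hPa

ΔP = (V / 6)^(1/0.652) = (111/6)^1.534.
111/6 = 18.500; 18.500^1.534 ≈ 87.80 hPa.
P_c = 1009 − 87.80 = 921.20 ≈ 921 hPa.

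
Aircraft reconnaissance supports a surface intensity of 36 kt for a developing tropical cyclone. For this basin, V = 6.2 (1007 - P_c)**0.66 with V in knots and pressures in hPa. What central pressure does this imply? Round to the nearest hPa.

ΔP = (V / 6.2)^(1/0.66) = (36/6.2)^1.515.
36/6.2 = 5.806; 5.806^1.515 ≈ 14.37 hPa.
P_c = 1007 − 14.37 = 992.63 ≈ 993 hPa.

993 hPa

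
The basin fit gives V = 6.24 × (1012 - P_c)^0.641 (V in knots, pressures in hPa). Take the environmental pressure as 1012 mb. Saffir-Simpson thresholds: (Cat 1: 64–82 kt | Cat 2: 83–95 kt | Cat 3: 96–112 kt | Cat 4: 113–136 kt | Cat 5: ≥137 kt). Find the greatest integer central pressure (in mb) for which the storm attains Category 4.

920 mb

Category 4 begins at V = 113 kt.
Required ΔP = (113/6.24)^(1/0.641) = 18.109^1.560 ≈ 91.70 mb.
P_c ≤ 1012 − 91.70 = 920.30, so the highest integer P_c is 920 mb.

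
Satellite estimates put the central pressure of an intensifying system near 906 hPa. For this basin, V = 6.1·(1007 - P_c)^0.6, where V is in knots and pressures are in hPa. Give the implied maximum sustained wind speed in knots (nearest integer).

ΔP = 1007 − 906 = 101 hPa.
101^0.6 ≈ 15.944.
V ≈ 6.1 × 15.944 ≈ 97.3 kt.

97 kt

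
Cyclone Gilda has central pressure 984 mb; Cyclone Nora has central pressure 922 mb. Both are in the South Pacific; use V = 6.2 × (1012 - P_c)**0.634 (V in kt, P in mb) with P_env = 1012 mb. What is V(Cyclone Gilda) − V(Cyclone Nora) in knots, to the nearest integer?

-56 kt

Cyclone Gilda: ΔP = 28; V ≈ 6.2 × 28^0.634 ≈ 51.27 kt.
Cyclone Nora: ΔP = 90; V ≈ 6.2 × 90^0.634 ≈ 107.49 kt.
Difference ≈ 51.27 − 107.49 = -56.22 → -56 kt.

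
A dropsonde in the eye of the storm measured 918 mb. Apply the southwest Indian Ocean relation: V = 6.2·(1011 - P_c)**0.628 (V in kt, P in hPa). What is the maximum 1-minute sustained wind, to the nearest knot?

ΔP = 1011 − 918 = 93 mb.
93^0.628 ≈ 17.227.
V ≈ 6.2 × 17.227 ≈ 106.8 kt.

107 kt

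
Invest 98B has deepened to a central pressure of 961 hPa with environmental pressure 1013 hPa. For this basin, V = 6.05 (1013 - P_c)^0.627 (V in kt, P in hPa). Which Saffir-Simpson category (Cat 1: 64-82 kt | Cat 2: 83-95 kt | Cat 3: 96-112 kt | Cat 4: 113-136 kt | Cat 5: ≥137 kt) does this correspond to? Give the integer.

ΔP = 1013 − 961 = 52 hPa.
V ≈ 6.05 × 52^0.627 = 6.05 × 11.91 ≈ 72 kt.
72 kt falls in the Category 1 band.

1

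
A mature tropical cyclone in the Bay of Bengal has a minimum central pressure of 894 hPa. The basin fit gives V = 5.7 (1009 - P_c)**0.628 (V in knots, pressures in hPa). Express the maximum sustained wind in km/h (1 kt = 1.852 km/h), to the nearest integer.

ΔP = 1009 − 894 = 115 hPa.
V ≈ 5.7 × 115^0.628 = 5.7 × 19.684 ≈ 112.200 kt.
112.200 × 1.852 ≈ 207.79 km/h → 208 km/h.

208 km/h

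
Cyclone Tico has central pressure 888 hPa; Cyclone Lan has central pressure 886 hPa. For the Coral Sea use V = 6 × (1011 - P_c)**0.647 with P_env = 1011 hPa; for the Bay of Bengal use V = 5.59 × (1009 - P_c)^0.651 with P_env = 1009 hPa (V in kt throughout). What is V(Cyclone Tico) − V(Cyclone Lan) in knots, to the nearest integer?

Cyclone Tico: ΔP = 123; V ≈ 6 × 123^0.647 ≈ 135.00 kt.
Cyclone Lan: ΔP = 123; V ≈ 5.59 × 123^0.651 ≈ 128.22 kt.
Difference ≈ 135.00 − 128.22 = 6.78 → 7 kt.

7 kt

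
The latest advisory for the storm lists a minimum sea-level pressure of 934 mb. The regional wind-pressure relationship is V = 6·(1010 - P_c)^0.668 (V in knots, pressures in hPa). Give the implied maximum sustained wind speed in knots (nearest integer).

108 kt

ΔP = 1010 − 934 = 76 mb.
76^0.668 ≈ 18.046.
V ≈ 6 × 18.046 ≈ 108.3 kt.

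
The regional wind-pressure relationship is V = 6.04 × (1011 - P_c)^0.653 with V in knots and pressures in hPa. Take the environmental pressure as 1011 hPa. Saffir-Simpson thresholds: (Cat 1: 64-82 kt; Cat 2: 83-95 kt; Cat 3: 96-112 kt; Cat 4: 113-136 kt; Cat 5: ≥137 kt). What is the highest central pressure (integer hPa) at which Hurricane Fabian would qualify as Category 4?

922 hPa

Category 4 begins at V = 113 kt.
Required ΔP = (113/6.04)^(1/0.653) = 18.709^1.531 ≈ 88.71 hPa.
P_c ≤ 1011 − 88.71 = 922.29, so the highest integer P_c is 922 hPa.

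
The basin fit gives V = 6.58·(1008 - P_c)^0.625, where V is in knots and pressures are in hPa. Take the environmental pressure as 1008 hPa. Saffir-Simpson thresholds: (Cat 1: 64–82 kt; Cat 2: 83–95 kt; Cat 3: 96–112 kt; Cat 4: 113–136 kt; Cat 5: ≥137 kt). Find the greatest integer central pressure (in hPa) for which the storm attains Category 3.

Category 3 begins at V = 96 kt.
Required ΔP = (96/6.58)^(1/0.625) = 14.590^1.600 ≈ 72.86 hPa.
P_c ≤ 1008 − 72.86 = 935.14, so the highest integer P_c is 935 hPa.

935 hPa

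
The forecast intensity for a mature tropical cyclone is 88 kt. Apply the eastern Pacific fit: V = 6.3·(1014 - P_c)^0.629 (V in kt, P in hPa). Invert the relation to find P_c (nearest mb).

948 mb

ΔP = (V / 6.3)^(1/0.629) = (88/6.3)^1.590.
88/6.3 = 13.968; 13.968^1.590 ≈ 66.16 mb.
P_c = 1014 − 66.16 = 947.84 ≈ 948 mb.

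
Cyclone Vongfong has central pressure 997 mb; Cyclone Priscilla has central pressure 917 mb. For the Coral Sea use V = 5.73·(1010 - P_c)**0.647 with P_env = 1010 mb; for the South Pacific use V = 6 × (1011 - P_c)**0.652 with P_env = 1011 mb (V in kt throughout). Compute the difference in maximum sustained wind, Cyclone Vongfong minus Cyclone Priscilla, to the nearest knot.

Cyclone Vongfong: ΔP = 13; V ≈ 5.73 × 13^0.647 ≈ 30.12 kt.
Cyclone Priscilla: ΔP = 94; V ≈ 6 × 94^0.652 ≈ 116.05 kt.
Difference ≈ 30.12 − 116.05 = -85.93 → -86 kt.

-86 kt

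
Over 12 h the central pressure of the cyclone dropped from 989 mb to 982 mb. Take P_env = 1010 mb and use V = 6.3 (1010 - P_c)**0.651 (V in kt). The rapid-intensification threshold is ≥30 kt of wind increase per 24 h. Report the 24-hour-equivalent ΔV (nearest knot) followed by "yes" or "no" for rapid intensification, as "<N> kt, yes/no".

19 kt, no

V₁: ΔP = 21, V ≈ 6.3 × 21^0.651 ≈ 45.72 kt.
V₂: ΔP = 28, V ≈ 6.3 × 28^0.651 ≈ 55.14 kt.
ΔV over 12 h = 9.42 kt → 24 h equivalent = 9.42 × 24/12 ≈ 18.84 kt.
19 kt < 30 kt ⇒ not rapid intensification.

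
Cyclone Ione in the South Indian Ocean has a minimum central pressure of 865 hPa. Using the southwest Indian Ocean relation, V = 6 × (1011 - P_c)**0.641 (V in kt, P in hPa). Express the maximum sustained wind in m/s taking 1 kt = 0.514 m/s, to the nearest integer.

ΔP = 1011 − 865 = 146 hPa.
V ≈ 6 × 146^0.641 = 6 × 24.398 ≈ 146.387 kt.
146.387 × 0.514 ≈ 75.24 m/s → 75 m/s.

75 m/s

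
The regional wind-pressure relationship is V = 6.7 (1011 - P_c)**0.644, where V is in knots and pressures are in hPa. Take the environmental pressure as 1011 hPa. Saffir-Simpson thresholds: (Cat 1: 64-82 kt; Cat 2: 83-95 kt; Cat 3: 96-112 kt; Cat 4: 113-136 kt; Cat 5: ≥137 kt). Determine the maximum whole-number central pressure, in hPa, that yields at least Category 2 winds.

Category 2 begins at V = 83 kt.
Required ΔP = (83/6.7)^(1/0.644) = 12.388^1.553 ≈ 49.80 hPa.
P_c ≤ 1011 − 49.80 = 961.20, so the highest integer P_c is 961 hPa.

961 hPa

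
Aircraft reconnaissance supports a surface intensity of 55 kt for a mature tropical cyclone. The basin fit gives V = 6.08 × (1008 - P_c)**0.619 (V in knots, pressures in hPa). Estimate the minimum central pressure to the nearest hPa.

973 hPa

ΔP = (V / 6.08)^(1/0.619) = (55/6.08)^1.616.
55/6.08 = 9.046; 9.046^1.616 ≈ 35.09 hPa.
P_c = 1008 − 35.09 = 972.91 ≈ 973 hPa.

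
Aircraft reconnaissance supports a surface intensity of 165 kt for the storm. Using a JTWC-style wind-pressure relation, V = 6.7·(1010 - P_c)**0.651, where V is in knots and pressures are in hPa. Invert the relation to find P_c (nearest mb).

873 mb

ΔP = (V / 6.7)^(1/0.651) = (165/6.7)^1.536.
165/6.7 = 24.627; 24.627^1.536 ≈ 137.20 mb.
P_c = 1010 − 137.20 = 872.80 ≈ 873 mb.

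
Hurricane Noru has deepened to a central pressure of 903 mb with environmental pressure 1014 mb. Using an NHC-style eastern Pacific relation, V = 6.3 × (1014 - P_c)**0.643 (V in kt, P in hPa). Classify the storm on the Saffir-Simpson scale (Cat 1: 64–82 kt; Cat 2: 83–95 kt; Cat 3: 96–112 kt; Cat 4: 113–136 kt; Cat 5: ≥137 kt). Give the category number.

ΔP = 1014 − 903 = 111 mb.
V ≈ 6.3 × 111^0.643 = 6.3 × 20.66 ≈ 130 kt.
130 kt falls in the Category 4 band.

4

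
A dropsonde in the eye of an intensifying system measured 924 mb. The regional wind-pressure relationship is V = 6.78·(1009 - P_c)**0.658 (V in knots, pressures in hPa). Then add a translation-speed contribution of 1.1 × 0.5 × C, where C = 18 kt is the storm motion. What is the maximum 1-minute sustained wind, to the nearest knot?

136 kt

ΔP = 1009 − 924 = 85 mb.
85^0.658 ≈ 18.602.
V ≈ 6.78 × 18.602 ≈ 126.1 kt.
Translation term: 1.1 × 0.5 × 18 = 9.9 kt.
Corrected V ≈ 136 kt → 136 kt.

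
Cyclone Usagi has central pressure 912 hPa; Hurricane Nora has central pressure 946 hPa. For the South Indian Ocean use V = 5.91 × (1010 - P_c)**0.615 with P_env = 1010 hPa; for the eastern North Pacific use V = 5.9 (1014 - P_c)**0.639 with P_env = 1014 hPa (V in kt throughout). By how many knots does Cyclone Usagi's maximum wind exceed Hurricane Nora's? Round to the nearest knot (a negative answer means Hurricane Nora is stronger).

Cyclone Usagi: ΔP = 98; V ≈ 5.91 × 98^0.615 ≈ 99.13 kt.
Hurricane Nora: ΔP = 68; V ≈ 5.9 × 68^0.639 ≈ 87.46 kt.
Difference ≈ 99.13 − 87.46 = 11.67 → 12 kt.

12 kt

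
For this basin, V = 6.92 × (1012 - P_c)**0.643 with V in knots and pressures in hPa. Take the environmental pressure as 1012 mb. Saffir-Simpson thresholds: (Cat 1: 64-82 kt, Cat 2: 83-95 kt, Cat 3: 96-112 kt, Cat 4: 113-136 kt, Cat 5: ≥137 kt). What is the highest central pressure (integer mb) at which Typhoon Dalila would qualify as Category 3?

952 mb

Category 3 begins at V = 96 kt.
Required ΔP = (96/6.92)^(1/0.643) = 13.873^1.555 ≈ 59.75 mb.
P_c ≤ 1012 − 59.75 = 952.25, so the highest integer P_c is 952 mb.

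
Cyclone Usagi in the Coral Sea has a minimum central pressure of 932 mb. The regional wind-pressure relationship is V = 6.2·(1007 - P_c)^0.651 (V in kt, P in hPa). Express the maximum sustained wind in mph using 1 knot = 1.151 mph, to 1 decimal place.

ΔP = 1007 − 932 = 75 mb.
V ≈ 6.2 × 75^0.651 = 6.2 × 16.621 ≈ 103.052 kt.
103.052 × 1.151 ≈ 118.61 mph → 118.6 mph.

118.6 mph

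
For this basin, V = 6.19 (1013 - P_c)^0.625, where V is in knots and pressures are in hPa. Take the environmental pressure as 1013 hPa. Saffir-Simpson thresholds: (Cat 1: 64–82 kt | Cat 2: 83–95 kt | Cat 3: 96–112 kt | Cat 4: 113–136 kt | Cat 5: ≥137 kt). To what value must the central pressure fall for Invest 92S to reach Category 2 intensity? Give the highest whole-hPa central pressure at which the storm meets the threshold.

949 hPa

Category 2 begins at V = 83 kt.
Required ΔP = (83/6.19)^(1/0.625) = 13.409^1.600 ≈ 63.65 hPa.
P_c ≤ 1013 − 63.65 = 949.35, so the highest integer P_c is 949 hPa.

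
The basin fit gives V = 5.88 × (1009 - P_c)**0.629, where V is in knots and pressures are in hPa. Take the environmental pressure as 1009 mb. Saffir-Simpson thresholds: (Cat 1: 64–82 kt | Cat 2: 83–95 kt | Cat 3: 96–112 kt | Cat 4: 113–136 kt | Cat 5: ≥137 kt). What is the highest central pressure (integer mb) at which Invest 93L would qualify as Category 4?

899 mb

Category 4 begins at V = 113 kt.
Required ΔP = (113/5.88)^(1/0.629) = 19.218^1.590 ≈ 109.87 mb.
P_c ≤ 1009 − 109.87 = 899.13, so the highest integer P_c is 899 mb.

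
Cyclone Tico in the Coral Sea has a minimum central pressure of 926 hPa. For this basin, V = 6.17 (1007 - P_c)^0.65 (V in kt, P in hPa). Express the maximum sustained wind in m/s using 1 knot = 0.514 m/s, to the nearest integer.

55 m/s

ΔP = 1007 − 926 = 81 hPa.
V ≈ 6.17 × 81^0.65 = 6.17 × 17.399 ≈ 107.350 kt.
107.350 × 0.514 ≈ 55.18 m/s → 55 m/s.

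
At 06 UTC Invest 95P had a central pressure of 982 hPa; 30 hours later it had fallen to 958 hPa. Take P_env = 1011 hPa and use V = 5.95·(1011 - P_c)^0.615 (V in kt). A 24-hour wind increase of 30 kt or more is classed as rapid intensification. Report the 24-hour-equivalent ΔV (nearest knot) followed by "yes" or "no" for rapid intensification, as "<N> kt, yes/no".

17 kt, no

V₁: ΔP = 29, V ≈ 5.95 × 29^0.615 ≈ 47.19 kt.
V₂: ΔP = 53, V ≈ 5.95 × 53^0.615 ≈ 68.38 kt.
ΔV over 30 h = 21.19 kt → 24 h equivalent = 21.19 × 24/30 ≈ 16.95 kt.
17 kt < 30 kt ⇒ not rapid intensification.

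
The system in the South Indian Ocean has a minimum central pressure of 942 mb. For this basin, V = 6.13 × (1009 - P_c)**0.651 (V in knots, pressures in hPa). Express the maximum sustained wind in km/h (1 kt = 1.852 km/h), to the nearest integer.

ΔP = 1009 − 942 = 67 mb.
V ≈ 6.13 × 67^0.651 = 6.13 × 15.445 ≈ 94.675 kt.
94.675 × 1.852 ≈ 175.34 km/h → 175 km/h.

175 km/h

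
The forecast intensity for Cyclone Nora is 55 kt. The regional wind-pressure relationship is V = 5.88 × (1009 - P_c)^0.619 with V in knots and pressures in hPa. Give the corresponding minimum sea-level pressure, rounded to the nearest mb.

ΔP = (V / 5.88)^(1/0.619) = (55/5.88)^1.616.
55/5.88 = 9.354; 9.354^1.616 ≈ 37.04 mb.
P_c = 1009 − 37.04 = 971.96 ≈ 972 mb.

972 mb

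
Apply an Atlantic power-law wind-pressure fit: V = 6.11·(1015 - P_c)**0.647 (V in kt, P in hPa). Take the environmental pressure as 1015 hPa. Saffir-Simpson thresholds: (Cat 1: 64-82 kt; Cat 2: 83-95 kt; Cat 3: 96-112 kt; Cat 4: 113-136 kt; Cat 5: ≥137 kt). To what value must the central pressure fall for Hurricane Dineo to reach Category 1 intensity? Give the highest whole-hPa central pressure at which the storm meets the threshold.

Category 1 begins at V = 64 kt.
Required ΔP = (64/6.11)^(1/0.647) = 10.475^1.546 ≈ 37.73 hPa.
P_c ≤ 1015 − 37.73 = 977.27, so the highest integer P_c is 977 hPa.

977 hPa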